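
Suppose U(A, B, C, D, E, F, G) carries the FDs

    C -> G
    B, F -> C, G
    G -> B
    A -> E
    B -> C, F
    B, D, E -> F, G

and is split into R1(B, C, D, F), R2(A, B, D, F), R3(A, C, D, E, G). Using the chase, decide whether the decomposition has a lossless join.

Chase test. Columns are A, B, C, D, E, F, G; row i has aⱼ where attribute j ∈ Ri, else bᵢⱼ.
Initial tableau (one row per fragment):
  row 1: b11 a2 a3 a4 b15 a6 b17
  row 2: a1 a2 b23 a4 b25 a6 b27
  row 3: a1 b32 a3 a4 a5 b36 a7
Rows 1 and 3 agree on C; apply C→G and equate their G entries.
Rows 1 and 2 agree on B, F; apply B, F→C, G and equate their C, G entries.
Rows 1 and 3 agree on G; apply G→B and equate their B entries.
Rows 2 and 3 agree on A; apply A→E and equate their E entries.
Rows 1 and 3 agree on B; apply B→C, F and equate their C, F entries.
Row 2 is now all distinguished symbols — the join is lossless.

Yes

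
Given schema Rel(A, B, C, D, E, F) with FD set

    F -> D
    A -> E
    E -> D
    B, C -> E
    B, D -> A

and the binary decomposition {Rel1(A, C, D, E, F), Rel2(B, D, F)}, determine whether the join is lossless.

No

Common attributes: Rel1 ∩ Rel2 = {D, F}.
No dependency enlarges {D, F}, so (D, F)⁺ = {D, F}.
The closure contains neither all of Rel1 = {A, C, D, E, F} nor all of Rel2 = {B, D, F}, so the common attributes are not a superkey of either fragment. The join is lossy.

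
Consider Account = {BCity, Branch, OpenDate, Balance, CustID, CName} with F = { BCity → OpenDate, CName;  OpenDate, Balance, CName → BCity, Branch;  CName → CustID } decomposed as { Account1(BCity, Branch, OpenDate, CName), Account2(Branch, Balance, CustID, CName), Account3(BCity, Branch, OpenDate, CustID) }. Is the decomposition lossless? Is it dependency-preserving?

lossy and not dependency-preserving

Lossless test (chase): Rows 1 and 3 agree on BCity; apply BCity→OpenDate, CName and equate their OpenDate, CName entries. Rows 1 and 2 agree on CName; apply CName→CustID and equate their CustID entries. No row becomes fully distinguished — the join is lossy.
Dependency preservation: the restricted closure of {OpenDate, Balance, CName} across the fragments never reaches {BCity, Branch}, so OpenDate, Balance, CName → BCity, Branch cannot be enforced without a join — not preserved.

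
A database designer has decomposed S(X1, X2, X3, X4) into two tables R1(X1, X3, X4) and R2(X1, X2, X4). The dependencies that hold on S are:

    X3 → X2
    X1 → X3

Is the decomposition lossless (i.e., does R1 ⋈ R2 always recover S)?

Yes

Common attributes: R1 ∩ R2 = {X1, X4}.
Closure of {X1, X4}: X1 → X3 applies, adding X3; X3 → X2 applies, adding X2. So (X1, X4)⁺ = {X1, X2, X3, X4}.
This closure contains every attribute of R1, so R1 ∩ R2 → R1. The join is lossless.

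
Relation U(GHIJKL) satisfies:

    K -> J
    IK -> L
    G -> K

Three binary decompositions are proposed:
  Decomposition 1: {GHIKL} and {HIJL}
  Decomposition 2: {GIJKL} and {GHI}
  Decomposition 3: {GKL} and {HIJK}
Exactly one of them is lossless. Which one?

Decomposition 1: common = {HIL}, closure = {HIL} → lossy.
Decomposition 2: common = {GI}, closure = {GIJKL} → lossless.
Decomposition 3: common = {K}, closure = {JK} → lossy.

Decomposition 2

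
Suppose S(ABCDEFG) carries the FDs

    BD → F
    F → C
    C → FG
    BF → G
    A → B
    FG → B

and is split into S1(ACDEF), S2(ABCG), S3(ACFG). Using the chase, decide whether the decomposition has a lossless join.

Yes

Chase test. Columns are ABCDEFG; row i has aⱼ where attribute j ∈ Si, else bᵢⱼ.
Initial tableau (one row per fragment):
  row 1: a1 b12 a3 a4 a5 a6 b17
  row 2: a1 a2 a3 b24 b25 b26 a7
  row 3: a1 b32 a3 b34 b35 a6 a7
Rows 1 and 2 agree on C; apply C→FG and equate their FG entries.
Rows 1 and 2 agree on A; apply A→B and equate their B entries.
Rows 1 and 3 agree on A; apply A→B and equate their B entries.
Row 1 is now all distinguished symbols — the join is lossless.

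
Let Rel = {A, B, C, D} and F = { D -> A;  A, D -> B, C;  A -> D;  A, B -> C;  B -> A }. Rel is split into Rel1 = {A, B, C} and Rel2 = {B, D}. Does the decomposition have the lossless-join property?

Common attributes: Rel1 ∩ Rel2 = {B}.
Closure of {B}: B → A applies, adding A; A → D applies, adding D; A, B → C applies, adding C. So (B)⁺ = {A, B, C, D}.
This closure contains every attribute of Rel1, so Rel1 ∩ Rel2 → Rel1. The join is lossless.

Yes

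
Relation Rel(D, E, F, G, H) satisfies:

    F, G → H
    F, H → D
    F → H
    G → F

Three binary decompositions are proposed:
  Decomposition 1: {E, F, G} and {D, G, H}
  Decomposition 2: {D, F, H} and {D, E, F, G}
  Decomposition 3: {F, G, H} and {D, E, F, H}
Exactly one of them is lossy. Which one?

Decomposition 3

Decomposition 1: common = {G}, closure = {D, F, G, H} → lossless.
Decomposition 2: common = {D, F}, closure = {D, F, H} → lossless.
Decomposition 3: common = {F, H}, closure = {D, F, H} → lossy.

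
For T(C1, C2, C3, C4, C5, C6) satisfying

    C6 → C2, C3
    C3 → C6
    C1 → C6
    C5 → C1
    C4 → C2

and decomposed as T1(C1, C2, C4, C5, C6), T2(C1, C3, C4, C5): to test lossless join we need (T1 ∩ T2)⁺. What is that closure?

T1 ∩ T2 = {C1, C4, C5}.
C1 → C6 applies, adding C6
C4 → C2 applies, adding C2
C6 → C2, C3 applies, adding C3
Closure: {C1, C2, C3, C4, C5, C6}.

C1, C2, C3, C4, C5, C6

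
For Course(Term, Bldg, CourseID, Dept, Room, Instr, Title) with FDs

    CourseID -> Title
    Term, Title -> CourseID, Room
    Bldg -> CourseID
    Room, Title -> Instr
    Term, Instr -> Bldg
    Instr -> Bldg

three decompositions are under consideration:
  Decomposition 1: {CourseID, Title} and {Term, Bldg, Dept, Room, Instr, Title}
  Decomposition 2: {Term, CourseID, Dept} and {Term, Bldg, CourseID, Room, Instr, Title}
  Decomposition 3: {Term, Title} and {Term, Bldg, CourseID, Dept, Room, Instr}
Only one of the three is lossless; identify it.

Decomposition 1: common = {Title}, closure = {Title} → lossy.
Decomposition 2: common = {Term, CourseID}, closure = {Term, Bldg, CourseID, Room, Instr, Title} → lossless.
Decomposition 3: common = {Term}, closure = {Term} → lossy.

Decomposition 2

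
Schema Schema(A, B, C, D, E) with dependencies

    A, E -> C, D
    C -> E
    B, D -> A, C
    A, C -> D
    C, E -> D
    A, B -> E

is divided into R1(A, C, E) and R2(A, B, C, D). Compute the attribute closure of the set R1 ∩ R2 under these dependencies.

A, C, D, E

R1 ∩ R2 = {A, C}.
C → E applies, adding E
A, C → D applies, adding D
Closure: {A, C, D, E}.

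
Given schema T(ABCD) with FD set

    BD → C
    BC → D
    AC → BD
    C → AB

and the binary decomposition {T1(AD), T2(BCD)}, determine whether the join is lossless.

No

Common attributes: T1 ∩ T2 = {D}.
No dependency enlarges {D}, so (D)⁺ = {D}.
The closure contains neither all of T1 = {AD} nor all of T2 = {BCD}, so the common attributes are not a superkey of either fragment. The join is lossy.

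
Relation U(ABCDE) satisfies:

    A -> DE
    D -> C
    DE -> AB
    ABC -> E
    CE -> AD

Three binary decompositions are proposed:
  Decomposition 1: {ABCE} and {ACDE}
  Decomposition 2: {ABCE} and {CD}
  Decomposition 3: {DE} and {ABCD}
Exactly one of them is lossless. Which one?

Decomposition 1

Decomposition 1: common = {ACE}, closure = {ABCDE} → lossless.
Decomposition 2: common = {C}, closure = {C} → lossy.
Decomposition 3: common = {D}, closure = {CD} → lossy.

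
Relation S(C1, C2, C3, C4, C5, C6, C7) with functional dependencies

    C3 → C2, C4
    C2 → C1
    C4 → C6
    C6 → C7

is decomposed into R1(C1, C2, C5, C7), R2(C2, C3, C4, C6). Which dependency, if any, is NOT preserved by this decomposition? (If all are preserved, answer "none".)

Check C6 → C7: no single fragment contains all of {C6, C7}, and the restricted closure of {C6} across the fragments never reaches {C7}.
C3 → C2, C4 is preserved.
C2 → C1 is preserved.
C4 → C6 is preserved.

C6 → C7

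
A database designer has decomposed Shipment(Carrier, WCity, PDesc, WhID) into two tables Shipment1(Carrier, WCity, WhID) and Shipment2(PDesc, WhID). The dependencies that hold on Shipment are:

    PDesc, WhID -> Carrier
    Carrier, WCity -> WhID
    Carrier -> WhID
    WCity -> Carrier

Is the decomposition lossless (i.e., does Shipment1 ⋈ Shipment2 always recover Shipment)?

No

Common attributes: Shipment1 ∩ Shipment2 = {WhID}.
No dependency enlarges {WhID}, so (WhID)⁺ = {WhID}.
The closure contains neither all of Shipment1 = {Carrier, WCity, WhID} nor all of Shipment2 = {PDesc, WhID}, so the common attributes are not a superkey of either fragment. The join is lossy.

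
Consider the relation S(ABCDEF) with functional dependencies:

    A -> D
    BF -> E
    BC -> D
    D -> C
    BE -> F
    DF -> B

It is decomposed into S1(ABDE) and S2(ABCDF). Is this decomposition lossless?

No

Common attributes: S1 ∩ S2 = {ABD}.
Closure of {ABD}: D → C applies, adding C. So (ABD)⁺ = {ABCD}.
The closure contains neither all of S1 = {ABDE} nor all of S2 = {ABCDF}, so the common attributes are not a superkey of either fragment. The join is lossy.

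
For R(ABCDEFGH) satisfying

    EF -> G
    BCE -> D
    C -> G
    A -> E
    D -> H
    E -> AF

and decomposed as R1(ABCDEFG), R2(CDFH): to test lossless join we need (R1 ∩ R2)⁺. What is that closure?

CDFGH

R1 ∩ R2 = {CDF}.
C → G applies, adding G
D → H applies, adding H
Closure: {CDFGH}.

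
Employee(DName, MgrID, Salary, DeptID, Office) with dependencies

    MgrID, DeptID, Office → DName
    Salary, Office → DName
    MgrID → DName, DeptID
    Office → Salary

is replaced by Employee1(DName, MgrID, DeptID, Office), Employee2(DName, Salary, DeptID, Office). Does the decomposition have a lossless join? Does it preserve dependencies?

lossless and dependency-preserving

Lossless test: (DName, DeptID, Office)⁺ = {DName, Salary, DeptID, Office}, which contains all of one fragment — lossless.
Dependency preservation: every FD's attributes lie within a single fragment, so each can be enforced locally — preserved.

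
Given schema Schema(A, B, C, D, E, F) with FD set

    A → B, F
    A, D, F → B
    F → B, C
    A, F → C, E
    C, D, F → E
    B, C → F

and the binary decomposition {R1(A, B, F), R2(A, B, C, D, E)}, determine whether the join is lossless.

Common attributes: R1 ∩ R2 = {A, B}.
Closure of {A, B}: A → B, F applies, adding F; F → B, C applies, adding C; A, F → C, E applies, adding E. So (A, B)⁺ = {A, B, C, E, F}.
This closure contains every attribute of R1, so R1 ∩ R2 → R1. The join is lossless.

Yes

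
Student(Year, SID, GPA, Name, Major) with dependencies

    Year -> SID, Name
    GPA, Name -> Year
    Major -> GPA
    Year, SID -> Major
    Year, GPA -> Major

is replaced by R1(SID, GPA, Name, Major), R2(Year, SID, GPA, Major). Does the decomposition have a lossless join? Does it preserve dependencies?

Lossless test: (SID, GPA, Major)⁺ = {SID, GPA, Major}, which is a superkey of neither fragment — lossy.
Dependency preservation: the restricted closure of {Year} across the fragments never reaches {SID, Name}, so Year → SID, Name cannot be enforced without a join — not preserved.

lossy and not dependency-preserving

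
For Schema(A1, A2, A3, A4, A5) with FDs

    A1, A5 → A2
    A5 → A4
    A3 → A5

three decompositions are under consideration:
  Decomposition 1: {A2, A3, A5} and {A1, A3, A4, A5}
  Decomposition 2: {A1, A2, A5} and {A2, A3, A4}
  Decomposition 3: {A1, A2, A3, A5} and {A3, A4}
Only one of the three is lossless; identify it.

Decomposition 3

Decomposition 1: common = {A3, A5}, closure = {A3, A4, A5} → lossy.
Decomposition 2: common = {A2}, closure = {A2} → lossy.
Decomposition 3: common = {A3}, closure = {A3, A4, A5} → lossless.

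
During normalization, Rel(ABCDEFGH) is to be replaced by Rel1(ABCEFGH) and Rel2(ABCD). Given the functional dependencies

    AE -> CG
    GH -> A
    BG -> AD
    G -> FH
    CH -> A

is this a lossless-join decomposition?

Common attributes: Rel1 ∩ Rel2 = {ABC}.
No dependency enlarges {ABC}, so (ABC)⁺ = {ABC}.
The closure contains neither all of Rel1 = {ABCEFGH} nor all of Rel2 = {ABCD}, so the common attributes are not a superkey of either fragment. The join is lossy.

No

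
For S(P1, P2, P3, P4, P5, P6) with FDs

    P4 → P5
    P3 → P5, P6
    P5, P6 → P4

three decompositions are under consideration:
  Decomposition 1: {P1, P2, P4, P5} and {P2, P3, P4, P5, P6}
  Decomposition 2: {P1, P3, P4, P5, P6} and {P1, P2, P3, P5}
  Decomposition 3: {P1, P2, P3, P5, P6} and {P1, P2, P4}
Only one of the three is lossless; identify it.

Decomposition 1: common = {P2, P4, P5}, closure = {P2, P4, P5} → lossy.
Decomposition 2: common = {P1, P3, P5}, closure = {P1, P3, P4, P5, P6} → lossless.
Decomposition 3: common = {P1, P2}, closure = {P1, P2} → lossy.

Decomposition 2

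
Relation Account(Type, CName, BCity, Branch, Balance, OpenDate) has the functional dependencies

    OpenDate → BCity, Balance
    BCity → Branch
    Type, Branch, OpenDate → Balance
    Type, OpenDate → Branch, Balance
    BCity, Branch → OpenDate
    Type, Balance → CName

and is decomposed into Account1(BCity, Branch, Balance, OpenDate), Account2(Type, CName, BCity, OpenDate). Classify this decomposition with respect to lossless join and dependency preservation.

Lossless test: (BCity, OpenDate)⁺ = {BCity, Branch, Balance, OpenDate}, which contains all of one fragment — lossless.
Dependency preservation: the restricted closure of {Type, Balance} across the fragments never reaches {CName}, so Type, Balance → CName cannot be enforced without a join — not preserved.

lossless but not dependency-preserving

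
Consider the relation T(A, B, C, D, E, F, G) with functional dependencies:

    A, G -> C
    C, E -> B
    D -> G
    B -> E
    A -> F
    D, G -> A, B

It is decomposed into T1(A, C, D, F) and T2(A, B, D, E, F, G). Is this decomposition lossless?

Yes

Common attributes: T1 ∩ T2 = {A, D, F}.
Closure of {A, D, F}: D → G applies, adding G; D, G → A, B applies, adding B; A, G → C applies, adding C; B → E applies, adding E. So (A, D, F)⁺ = {A, B, C, D, E, F, G}.
This closure contains every attribute of T1, so T1 ∩ T2 → T1. The join is lossless.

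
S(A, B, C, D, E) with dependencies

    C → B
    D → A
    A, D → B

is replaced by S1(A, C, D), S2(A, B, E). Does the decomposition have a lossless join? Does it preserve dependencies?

Lossless test: (A)⁺ = {A}, which is a superkey of neither fragment — lossy.
Dependency preservation: the restricted closure of {C} across the fragments never reaches {B}, so C → B cannot be enforced without a join — not preserved.

lossy and not dependency-preserving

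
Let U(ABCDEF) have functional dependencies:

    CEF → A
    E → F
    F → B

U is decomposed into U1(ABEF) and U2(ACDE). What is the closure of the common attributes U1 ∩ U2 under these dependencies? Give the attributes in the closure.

ABEF

U1 ∩ U2 = {AE}.
E → F applies, adding F
F → B applies, adding B
Closure: {ABEF}.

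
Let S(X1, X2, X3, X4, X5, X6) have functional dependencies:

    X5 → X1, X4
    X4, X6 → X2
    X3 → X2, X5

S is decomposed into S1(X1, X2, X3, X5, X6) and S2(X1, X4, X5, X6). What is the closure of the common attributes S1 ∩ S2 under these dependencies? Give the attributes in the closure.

S1 ∩ S2 = {X1, X5, X6}.
X5 → X1, X4 applies, adding X4
X4, X6 → X2 applies, adding X2
Closure: {X1, X2, X4, X5, X6}.

X1, X2, X4, X5, X6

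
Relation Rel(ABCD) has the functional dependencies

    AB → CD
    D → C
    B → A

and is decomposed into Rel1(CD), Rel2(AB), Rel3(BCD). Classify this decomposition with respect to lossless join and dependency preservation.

lossless and dependency-preserving

Lossless test (chase): Rows 2 and 3 agree on B; apply B→A and equate their A entries. Rows 2 and 3 agree on AB; apply AB→CD and equate their CD entries. Row 2 is now all distinguished symbols — the join is lossless.
Dependency preservation: AB → CD is not contained in any single fragment, but the restricted closure of its left-hand side across the fragments still reaches the right-hand side; the remaining FDs each lie inside some fragment. All dependencies are preserved.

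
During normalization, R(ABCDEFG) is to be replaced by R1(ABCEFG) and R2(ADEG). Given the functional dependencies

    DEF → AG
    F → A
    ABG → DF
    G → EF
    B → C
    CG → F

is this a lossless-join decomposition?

No

Common attributes: R1 ∩ R2 = {AEG}.
Closure of {AEG}: G → EF applies, adding F. So (AEG)⁺ = {AEFG}.
The closure contains neither all of R1 = {ABCEFG} nor all of R2 = {ADEG}, so the common attributes are not a superkey of either fragment. The join is lossy.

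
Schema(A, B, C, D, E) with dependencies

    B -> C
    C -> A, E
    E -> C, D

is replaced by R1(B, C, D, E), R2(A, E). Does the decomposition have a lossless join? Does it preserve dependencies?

lossless and dependency-preserving

Lossless test: (E)⁺ = {A, C, D, E}, which contains all of one fragment — lossless.
Dependency preservation: C → A, E is not contained in any single fragment, but the restricted closure of its left-hand side across the fragments still reaches the right-hand side; the remaining FDs each lie inside some fragment. All dependencies are preserved.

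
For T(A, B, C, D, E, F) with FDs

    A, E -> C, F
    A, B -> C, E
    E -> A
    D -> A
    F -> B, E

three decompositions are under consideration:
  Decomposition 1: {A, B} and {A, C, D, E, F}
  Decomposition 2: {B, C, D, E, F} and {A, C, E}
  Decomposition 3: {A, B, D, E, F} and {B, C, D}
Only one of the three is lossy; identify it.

Decomposition 1: common = {A}, closure = {A} → lossy.
Decomposition 2: common = {C, E}, closure = {A, B, C, E, F} → lossless.
Decomposition 3: common = {B, D}, closure = {A, B, C, D, E, F} → lossless.

Decomposition 1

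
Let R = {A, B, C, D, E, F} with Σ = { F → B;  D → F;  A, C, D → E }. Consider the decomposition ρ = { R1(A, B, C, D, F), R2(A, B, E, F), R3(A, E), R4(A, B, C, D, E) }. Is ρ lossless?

Chase test. Columns are A, B, C, D, E, F; row i has aⱼ where attribute j ∈ Ri, else bᵢⱼ.
Initial tableau (one row per fragment):
  row 1: a1 a2 a3 a4 b15 a6
  row 2: a1 a2 b23 b24 a5 a6
  row 3: a1 b32 b33 b34 a5 b36
  row 4: a1 a2 a3 a4 a5 b46
Rows 1 and 4 agree on D; apply D→F and equate their F entries.
Rows 1 and 4 agree on A, C, D; apply A, C, D→E and equate their E entries.
Row 1 is now all distinguished symbols — the join is lossless.

Yes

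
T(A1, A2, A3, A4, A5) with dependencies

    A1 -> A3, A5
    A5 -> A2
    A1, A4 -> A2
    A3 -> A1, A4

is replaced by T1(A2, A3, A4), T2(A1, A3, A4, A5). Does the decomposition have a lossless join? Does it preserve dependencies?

lossless but not dependency-preserving

Lossless test: (A3, A4)⁺ = {A1, A2, A3, A4, A5}, which contains all of one fragment — lossless.
Dependency preservation: the restricted closure of {A5} across the fragments never reaches {A2}, so A5 → A2 cannot be enforced without a join — not preserved.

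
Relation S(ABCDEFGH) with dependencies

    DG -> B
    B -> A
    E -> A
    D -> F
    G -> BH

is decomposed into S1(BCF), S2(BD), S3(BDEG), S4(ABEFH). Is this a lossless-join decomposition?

No

Chase test. Columns are ABCDEFGH; row i has aⱼ where attribute j ∈ Si, else bᵢⱼ.
Initial tableau (one row per fragment):
  row 1: b11 a2 a3 b14 b15 a6 b17 b18
  row 2: b21 a2 b23 a4 b25 b26 b27 b28
  row 3: b31 a2 b33 a4 a5 b36 a7 b38
  row 4: a1 a2 b43 b44 a5 a6 b47 a8
Rows 1 and 2 agree on B; apply B→A and equate their A entries.
Rows 1 and 3 agree on B; apply B→A and equate their A entries.
Rows 1 and 4 agree on B; apply B→A and equate their A entries.
Rows 2 and 3 agree on D; apply D→F and equate their F entries.
No row becomes fully distinguished — the join is lossy.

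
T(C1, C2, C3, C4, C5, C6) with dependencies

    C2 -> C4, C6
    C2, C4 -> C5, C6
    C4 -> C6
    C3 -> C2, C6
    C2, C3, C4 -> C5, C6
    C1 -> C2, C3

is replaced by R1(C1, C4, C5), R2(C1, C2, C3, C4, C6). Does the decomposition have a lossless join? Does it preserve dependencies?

lossless but not dependency-preserving

Lossless test: (C1, C4)⁺ = {C1, C2, C3, C4, C5, C6}, which contains all of one fragment — lossless.
Dependency preservation: the restricted closure of {C2, C4} across the fragments never reaches {C5, C6}, so C2, C4 → C5, C6 cannot be enforced without a join — not preserved.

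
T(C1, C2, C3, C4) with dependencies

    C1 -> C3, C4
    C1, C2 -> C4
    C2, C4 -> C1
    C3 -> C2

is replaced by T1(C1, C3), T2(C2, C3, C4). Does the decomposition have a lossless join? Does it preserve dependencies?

Lossless test: (C3)⁺ = {C2, C3}, which is a superkey of neither fragment — lossy.
Dependency preservation: the restricted closure of {C1} across the fragments never reaches {C3, C4}, so C1 → C3, C4 cannot be enforced without a join — not preserved.

lossy and not dependency-preserving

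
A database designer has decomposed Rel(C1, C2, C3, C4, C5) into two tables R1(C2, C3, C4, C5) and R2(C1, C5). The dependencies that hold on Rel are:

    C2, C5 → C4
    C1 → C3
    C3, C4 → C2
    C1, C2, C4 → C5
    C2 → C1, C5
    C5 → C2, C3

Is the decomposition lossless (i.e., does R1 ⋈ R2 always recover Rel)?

Yes

Common attributes: R1 ∩ R2 = {C5}.
Closure of {C5}: C5 → C2, C3 applies, adding C2, C3; C2, C5 → C4 applies, adding C4; C2 → C1, C5 applies, adding C1. So (C5)⁺ = {C1, C2, C3, C4, C5}.
This closure contains every attribute of R1, so R1 ∩ R2 → R1. The join is lossless.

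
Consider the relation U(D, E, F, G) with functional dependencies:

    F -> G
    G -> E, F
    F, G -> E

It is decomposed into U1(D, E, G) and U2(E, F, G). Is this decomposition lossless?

Yes

Common attributes: U1 ∩ U2 = {E, G}.
Closure of {E, G}: G → E, F applies, adding F. So (E, G)⁺ = {E, F, G}.
This closure contains every attribute of U2, so U1 ∩ U2 → U2. The join is lossless.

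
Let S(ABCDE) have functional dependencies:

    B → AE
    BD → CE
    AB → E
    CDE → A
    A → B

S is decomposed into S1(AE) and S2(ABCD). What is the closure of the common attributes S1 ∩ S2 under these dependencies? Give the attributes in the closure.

ABE

S1 ∩ S2 = {A}.
A → B applies, adding B
B → AE applies, adding E
Closure: {ABE}.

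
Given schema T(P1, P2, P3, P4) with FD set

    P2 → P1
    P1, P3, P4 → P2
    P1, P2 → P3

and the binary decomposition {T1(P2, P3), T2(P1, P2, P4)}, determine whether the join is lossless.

Yes

Common attributes: T1 ∩ T2 = {P2}.
Closure of {P2}: P2 → P1 applies, adding P1; P1, P2 → P3 applies, adding P3. So (P2)⁺ = {P1, P2, P3}.
This closure contains every attribute of T1, so T1 ∩ T2 → T1. The join is lossless.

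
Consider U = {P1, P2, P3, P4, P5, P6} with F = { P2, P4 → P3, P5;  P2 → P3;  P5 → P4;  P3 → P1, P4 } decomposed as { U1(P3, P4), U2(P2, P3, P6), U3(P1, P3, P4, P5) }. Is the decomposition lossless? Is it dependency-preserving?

Lossless test (chase): Rows 1 and 2 agree on P3; apply P3→P1, P4 and equate their P1, P4 entries. Rows 1 and 3 agree on P3; apply P3→P1, P4 and equate their P1, P4 entries. No row becomes fully distinguished — the join is lossy.
Dependency preservation: the restricted closure of {P2, P4} across the fragments never reaches {P3, P5}, so P2, P4 → P3, P5 cannot be enforced without a join — not preserved.

lossy and not dependency-preserving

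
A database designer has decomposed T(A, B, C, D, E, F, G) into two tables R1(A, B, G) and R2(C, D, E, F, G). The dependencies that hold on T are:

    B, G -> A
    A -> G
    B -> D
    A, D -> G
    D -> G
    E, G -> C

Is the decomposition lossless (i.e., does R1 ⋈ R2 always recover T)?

Common attributes: R1 ∩ R2 = {G}.
No dependency enlarges {G}, so (G)⁺ = {G}.
The closure contains neither all of R1 = {A, B, G} nor all of R2 = {C, D, E, F, G}, so the common attributes are not a superkey of either fragment. The join is lossy.

No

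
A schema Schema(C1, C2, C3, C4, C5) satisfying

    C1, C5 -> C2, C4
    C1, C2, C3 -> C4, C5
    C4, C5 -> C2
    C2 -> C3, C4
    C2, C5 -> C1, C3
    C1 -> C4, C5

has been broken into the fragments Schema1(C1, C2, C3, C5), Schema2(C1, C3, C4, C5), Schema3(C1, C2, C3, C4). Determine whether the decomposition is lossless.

Chase test. Columns are C1, C2, C3, C4, C5; row i has aⱼ where attribute j ∈ Schemai, else bᵢⱼ.
Initial tableau (one row per fragment):
  row 1: a1 a2 a3 b14 a5
  row 2: a1 b22 a3 a4 a5
  row 3: a1 a2 a3 a4 b35
Rows 1 and 2 agree on C1, C5; apply C1, C5→C2, C4 and equate their C2, C4 entries.
Rows 1 and 3 agree on C1, C2, C3; apply C1, C2, C3→C4, C5 and equate their C4, C5 entries.
Row 1 is now all distinguished symbols — the join is lossless.

Yes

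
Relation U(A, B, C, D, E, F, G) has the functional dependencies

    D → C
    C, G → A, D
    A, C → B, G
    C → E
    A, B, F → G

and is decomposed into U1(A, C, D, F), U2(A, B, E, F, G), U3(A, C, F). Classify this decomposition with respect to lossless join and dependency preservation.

lossy and not dependency-preserving

Lossless test (chase): Rows 1 and 3 agree on A, C; apply A, C→B, G and equate their B, G entries. Rows 1 and 3 agree on C; apply C→E and equate their E entries. Rows 1 and 3 agree on C, G; apply C, G→A, D and equate their A, D entries. No row becomes fully distinguished — the join is lossy.
Dependency preservation: the restricted closure of {C, G} across the fragments never reaches {A, D}, so C, G → A, D cannot be enforced without a join — not preserved.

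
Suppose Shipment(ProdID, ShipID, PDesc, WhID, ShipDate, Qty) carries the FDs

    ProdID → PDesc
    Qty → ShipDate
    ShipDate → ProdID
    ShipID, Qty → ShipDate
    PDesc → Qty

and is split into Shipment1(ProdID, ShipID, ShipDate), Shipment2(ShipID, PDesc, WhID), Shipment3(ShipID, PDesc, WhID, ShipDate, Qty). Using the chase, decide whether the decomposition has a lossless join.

Yes

Chase test. Columns are ProdID, ShipID, PDesc, WhID, ShipDate, Qty; row i has aⱼ where attribute j ∈ Shipmenti, else bᵢⱼ.
Initial tableau (one row per fragment):
  row 1: a1 a2 b13 b14 a5 b16
  row 2: b21 a2 a3 a4 b25 b26
  row 3: b31 a2 a3 a4 a5 a6
Rows 1 and 3 agree on ShipDate; apply ShipDate→ProdID and equate their ProdID entries.
Rows 2 and 3 agree on PDesc; apply PDesc→Qty and equate their Qty entries.
Rows 1 and 3 agree on ProdID; apply ProdID→PDesc and equate their PDesc entries.
Rows 2 and 3 agree on Qty; apply Qty→ShipDate and equate their ShipDate entries.
Rows 1 and 2 agree on ShipDate; apply ShipDate→ProdID and equate their ProdID entries.
Rows 1 and 2 agree on PDesc; apply PDesc→Qty and equate their Qty entries.
Row 2 is now all distinguished symbols — the join is lossless.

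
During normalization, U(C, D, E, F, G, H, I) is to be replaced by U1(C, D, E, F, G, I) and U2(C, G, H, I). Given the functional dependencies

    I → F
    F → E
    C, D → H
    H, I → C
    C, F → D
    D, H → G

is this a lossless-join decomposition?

Common attributes: U1 ∩ U2 = {C, G, I}.
Closure of {C, G, I}: I → F applies, adding F; F → E applies, adding E; C, F → D applies, adding D; C, D → H applies, adding H. So (C, G, I)⁺ = {C, D, E, F, G, H, I}.
This closure contains every attribute of U1, so U1 ∩ U2 → U1. The join is lossless.

Yes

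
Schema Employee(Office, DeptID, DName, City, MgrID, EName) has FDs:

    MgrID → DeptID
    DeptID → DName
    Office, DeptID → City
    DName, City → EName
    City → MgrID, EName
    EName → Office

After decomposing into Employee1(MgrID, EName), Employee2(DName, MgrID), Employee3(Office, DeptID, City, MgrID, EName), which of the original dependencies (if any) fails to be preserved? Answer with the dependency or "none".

Check DeptID → DName: no single fragment contains all of {DeptID, DName}, and the restricted closure of {DeptID} across the fragments never reaches {DName}.
MgrID → DeptID is preserved.
Office, DeptID → City is preserved.
DName, City → EName is preserved.
City → MgrID, EName is preserved.
EName → Office is preserved.

DeptID → DName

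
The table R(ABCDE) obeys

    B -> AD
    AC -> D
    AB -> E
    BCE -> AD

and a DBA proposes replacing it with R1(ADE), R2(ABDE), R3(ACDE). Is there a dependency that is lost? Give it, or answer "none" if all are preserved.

B → AD lies within R2.
AC → D lies within R3.
AB → E lies within R2.
BCE → AD: restricted closure across fragments reaches AD.
Every dependency is enforceable on the fragments, so the decomposition is dependency-preserving.

none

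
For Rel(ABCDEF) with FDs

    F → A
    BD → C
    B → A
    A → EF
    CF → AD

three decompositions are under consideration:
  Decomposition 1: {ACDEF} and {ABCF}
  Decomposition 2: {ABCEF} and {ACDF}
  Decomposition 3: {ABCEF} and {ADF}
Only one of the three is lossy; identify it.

Decomposition 1: common = {ACF}, closure = {ACDEF} → lossless.
Decomposition 2: common = {ACF}, closure = {ACDEF} → lossless.
Decomposition 3: common = {AF}, closure = {AEF} → lossy.

Decomposition 3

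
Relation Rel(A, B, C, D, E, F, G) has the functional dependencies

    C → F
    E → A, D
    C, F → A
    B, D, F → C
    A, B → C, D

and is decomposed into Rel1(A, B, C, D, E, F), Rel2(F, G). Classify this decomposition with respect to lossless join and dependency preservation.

Lossless test: (F)⁺ = {F}, which is a superkey of neither fragment — lossy.
Dependency preservation: every FD's attributes lie within a single fragment, so each can be enforced locally — preserved.

lossy but dependency-preserving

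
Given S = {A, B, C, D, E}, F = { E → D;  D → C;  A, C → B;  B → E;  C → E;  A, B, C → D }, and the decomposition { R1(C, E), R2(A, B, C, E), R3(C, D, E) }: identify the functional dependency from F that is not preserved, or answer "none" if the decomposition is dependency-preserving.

E → D lies within R3.
D → C lies within R3.
A, C → B lies within R2.
B → E lies within R2.
C → E lies within R1.
A, B, C → D: restricted closure across fragments reaches D.
Every dependency is enforceable on the fragments, so the decomposition is dependency-preserving.

none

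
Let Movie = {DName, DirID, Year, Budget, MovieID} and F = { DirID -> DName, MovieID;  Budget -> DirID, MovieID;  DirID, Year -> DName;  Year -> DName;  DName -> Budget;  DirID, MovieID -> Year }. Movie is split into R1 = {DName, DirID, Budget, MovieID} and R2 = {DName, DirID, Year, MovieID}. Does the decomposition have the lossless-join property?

Common attributes: R1 ∩ R2 = {DName, DirID, MovieID}.
Closure of {DName, DirID, MovieID}: DName → Budget applies, adding Budget; DirID, MovieID → Year applies, adding Year. So (DName, DirID, MovieID)⁺ = {DName, DirID, Year, Budget, MovieID}.
This closure contains every attribute of R1, so R1 ∩ R2 → R1. The join is lossless.

Yes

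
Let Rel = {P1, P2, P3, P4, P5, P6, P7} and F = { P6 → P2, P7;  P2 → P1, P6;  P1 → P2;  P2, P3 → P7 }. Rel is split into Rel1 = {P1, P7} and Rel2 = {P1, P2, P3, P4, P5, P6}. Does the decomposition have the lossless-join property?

Common attributes: Rel1 ∩ Rel2 = {P1}.
Closure of {P1}: P1 → P2 applies, adding P2; P2 → P1, P6 applies, adding P6; P6 → P2, P7 applies, adding P7. So (P1)⁺ = {P1, P2, P6, P7}.
This closure contains every attribute of Rel1, so Rel1 ∩ Rel2 → Rel1. The join is lossless.

Yes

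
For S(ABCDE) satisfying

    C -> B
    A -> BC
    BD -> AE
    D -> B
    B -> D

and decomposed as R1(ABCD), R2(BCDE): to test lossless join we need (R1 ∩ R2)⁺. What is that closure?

R1 ∩ R2 = {BCD}.
BD → AE applies, adding AE
Closure: {ABCDE}.

ABCDE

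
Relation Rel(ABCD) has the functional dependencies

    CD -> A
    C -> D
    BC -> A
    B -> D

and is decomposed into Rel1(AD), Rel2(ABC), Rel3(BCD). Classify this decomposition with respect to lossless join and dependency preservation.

lossless and dependency-preserving

Lossless test (chase): Rows 2 and 3 agree on C; apply C→D and equate their D entries. Rows 2 and 3 agree on BC; apply BC→A and equate their A entries. Row 2 is now all distinguished symbols — the join is lossless.
Dependency preservation: CD → A is not contained in any single fragment, but the restricted closure of its left-hand side across the fragments still reaches the right-hand side; the remaining FDs each lie inside some fragment. All dependencies are preserved.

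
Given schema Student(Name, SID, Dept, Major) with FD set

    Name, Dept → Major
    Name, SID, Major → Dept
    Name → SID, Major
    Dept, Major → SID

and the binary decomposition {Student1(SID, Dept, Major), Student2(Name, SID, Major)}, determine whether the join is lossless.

Common attributes: Student1 ∩ Student2 = {SID, Major}.
No dependency enlarges {SID, Major}, so (SID, Major)⁺ = {SID, Major}.
The closure contains neither all of Student1 = {SID, Dept, Major} nor all of Student2 = {Name, SID, Major}, so the common attributes are not a superkey of either fragment. The join is lossy.

No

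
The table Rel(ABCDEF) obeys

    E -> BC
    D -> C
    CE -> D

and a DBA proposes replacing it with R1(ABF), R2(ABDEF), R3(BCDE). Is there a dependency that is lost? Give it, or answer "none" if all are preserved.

E → BC lies within R3.
D → C lies within R3.
CE → D lies within R3.
Every dependency is enforceable on the fragments, so the decomposition is dependency-preserving.

none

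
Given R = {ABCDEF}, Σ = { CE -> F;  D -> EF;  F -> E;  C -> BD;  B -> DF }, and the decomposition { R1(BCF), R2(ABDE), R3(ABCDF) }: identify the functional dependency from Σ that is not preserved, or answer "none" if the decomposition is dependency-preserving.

Check F → E: no single fragment contains all of {EF}, and the restricted closure of {F} across the fragments never reaches {E}.
CE → F is preserved.
D → EF is preserved.
C → BD is preserved.
B → DF is preserved.

F -> E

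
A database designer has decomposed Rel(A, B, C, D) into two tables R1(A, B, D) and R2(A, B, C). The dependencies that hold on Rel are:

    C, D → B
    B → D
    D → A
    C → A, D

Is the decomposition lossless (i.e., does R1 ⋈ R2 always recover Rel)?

Common attributes: R1 ∩ R2 = {A, B}.
Closure of {A, B}: B → D applies, adding D. So (A, B)⁺ = {A, B, D}.
This closure contains every attribute of R1, so R1 ∩ R2 → R1. The join is lossless.

Yes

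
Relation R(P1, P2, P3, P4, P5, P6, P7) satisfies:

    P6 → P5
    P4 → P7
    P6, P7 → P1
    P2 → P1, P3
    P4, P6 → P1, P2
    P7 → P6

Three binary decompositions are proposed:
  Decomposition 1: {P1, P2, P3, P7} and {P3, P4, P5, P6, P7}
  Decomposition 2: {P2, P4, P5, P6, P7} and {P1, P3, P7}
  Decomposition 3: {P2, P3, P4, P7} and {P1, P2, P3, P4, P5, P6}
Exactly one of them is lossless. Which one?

Decomposition 1: common = {P3, P7}, closure = {P1, P3, P5, P6, P7} → lossy.
Decomposition 2: common = {P7}, closure = {P1, P5, P6, P7} → lossy.
Decomposition 3: common = {P2, P3, P4}, closure = {P1, P2, P3, P4, P5, P6, P7} → lossless.

Decomposition 3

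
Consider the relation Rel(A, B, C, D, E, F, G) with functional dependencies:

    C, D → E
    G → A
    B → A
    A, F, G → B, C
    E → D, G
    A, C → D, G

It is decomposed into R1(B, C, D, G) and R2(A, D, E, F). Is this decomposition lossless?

Common attributes: R1 ∩ R2 = {D}.
No dependency enlarges {D}, so (D)⁺ = {D}.
The closure contains neither all of R1 = {B, C, D, G} nor all of R2 = {A, D, E, F}, so the common attributes are not a superkey of either fragment. The join is lossy.

No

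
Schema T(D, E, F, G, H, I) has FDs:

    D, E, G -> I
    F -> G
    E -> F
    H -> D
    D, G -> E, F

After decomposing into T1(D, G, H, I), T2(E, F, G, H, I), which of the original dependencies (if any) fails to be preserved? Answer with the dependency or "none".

Check D, G → E, F: no single fragment contains all of {D, E, F, G}, and the restricted closure of {D, G} across the fragments never reaches {E, F}.
D, E, G → I is preserved.
F → G is preserved.
E → F is preserved.
H → D is preserved.

D, G -> E, F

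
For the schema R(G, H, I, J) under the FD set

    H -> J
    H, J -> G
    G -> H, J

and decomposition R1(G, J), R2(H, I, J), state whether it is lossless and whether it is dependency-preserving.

Lossless test: (J)⁺ = {J}, which is a superkey of neither fragment — lossy.
Dependency preservation: the restricted closure of {H, J} across the fragments never reaches {G}, so H, J → G cannot be enforced without a join — not preserved.

lossy and not dependency-preserving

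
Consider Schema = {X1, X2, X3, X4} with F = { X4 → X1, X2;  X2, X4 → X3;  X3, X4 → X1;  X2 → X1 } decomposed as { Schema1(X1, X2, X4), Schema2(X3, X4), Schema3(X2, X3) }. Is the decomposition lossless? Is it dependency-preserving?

lossless and dependency-preserving

Lossless test (chase): Rows 1 and 2 agree on X4; apply X4→X1, X2 and equate their X1, X2 entries. Rows 1 and 2 agree on X2, X4; apply X2, X4→X3 and equate their X3 entries. Rows 1 and 3 agree on X2; apply X2→X1 and equate their X1 entries. Row 1 is now all distinguished symbols — the join is lossless.
Dependency preservation: X2, X4 → X3; X3, X4 → X1 are not contained in any single fragment, but the restricted closure of each left-hand side across the fragments still reaches the right-hand side; the remaining FDs each lie inside some fragment. All dependencies are preserved.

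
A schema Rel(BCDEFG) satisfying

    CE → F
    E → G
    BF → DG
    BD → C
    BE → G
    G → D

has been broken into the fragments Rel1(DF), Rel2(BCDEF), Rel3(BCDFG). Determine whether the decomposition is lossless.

Chase test. Columns are BCDEFG; row i has aⱼ where attribute j ∈ Reli, else bᵢⱼ.
Initial tableau (one row per fragment):
  row 1: b11 b12 a3 b14 a5 b16
  row 2: a1 a2 a3 a4 a5 b26
  row 3: a1 a2 a3 b34 a5 a6
Rows 2 and 3 agree on BF; apply BF→DG and equate their DG entries.
Row 2 is now all distinguished symbols — the join is lossless.

Yes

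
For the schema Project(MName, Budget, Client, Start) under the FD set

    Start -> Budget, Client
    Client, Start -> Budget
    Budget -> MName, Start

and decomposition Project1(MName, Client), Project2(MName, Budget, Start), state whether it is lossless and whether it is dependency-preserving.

Lossless test: (MName)⁺ = {MName}, which is a superkey of neither fragment — lossy.
Dependency preservation: the restricted closure of {Start} across the fragments never reaches {Budget, Client}, so Start → Budget, Client cannot be enforced without a join — not preserved.

lossy and not dependency-preserving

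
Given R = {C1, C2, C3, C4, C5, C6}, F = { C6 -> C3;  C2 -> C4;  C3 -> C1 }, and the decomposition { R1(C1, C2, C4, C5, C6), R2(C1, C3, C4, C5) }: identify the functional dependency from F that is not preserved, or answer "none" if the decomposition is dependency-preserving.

Check C6 → C3: no single fragment contains all of {C3, C6}, and the restricted closure of {C6} across the fragments never reaches {C3}.
C2 → C4 is preserved.
C3 → C1 is preserved.

C6 -> C3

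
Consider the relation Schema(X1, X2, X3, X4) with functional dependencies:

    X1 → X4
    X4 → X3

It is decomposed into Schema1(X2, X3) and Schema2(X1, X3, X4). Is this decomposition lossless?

No

Common attributes: Schema1 ∩ Schema2 = {X3}.
No dependency enlarges {X3}, so (X3)⁺ = {X3}.
The closure contains neither all of Schema1 = {X2, X3} nor all of Schema2 = {X1, X3, X4}, so the common attributes are not a superkey of either fragment. The join is lossy.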